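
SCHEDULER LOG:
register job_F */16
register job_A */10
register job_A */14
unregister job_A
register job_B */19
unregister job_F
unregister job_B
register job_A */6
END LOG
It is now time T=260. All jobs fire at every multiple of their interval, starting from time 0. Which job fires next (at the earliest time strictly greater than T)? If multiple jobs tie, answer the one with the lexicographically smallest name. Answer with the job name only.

Op 1: register job_F */16 -> active={job_F:*/16}
Op 2: register job_A */10 -> active={job_A:*/10, job_F:*/16}
Op 3: register job_A */14 -> active={job_A:*/14, job_F:*/16}
Op 4: unregister job_A -> active={job_F:*/16}
Op 5: register job_B */19 -> active={job_B:*/19, job_F:*/16}
Op 6: unregister job_F -> active={job_B:*/19}
Op 7: unregister job_B -> active={}
Op 8: register job_A */6 -> active={job_A:*/6}
  job_A: interval 6, next fire after T=260 is 264
Earliest = 264, winner (lex tiebreak) = job_A

Answer: job_A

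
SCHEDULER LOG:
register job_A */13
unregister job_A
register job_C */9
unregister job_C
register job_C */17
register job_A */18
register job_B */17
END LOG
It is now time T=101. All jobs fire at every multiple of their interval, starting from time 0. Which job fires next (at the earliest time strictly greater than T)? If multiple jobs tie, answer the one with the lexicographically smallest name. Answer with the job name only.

Answer: job_B

Derivation:
Op 1: register job_A */13 -> active={job_A:*/13}
Op 2: unregister job_A -> active={}
Op 3: register job_C */9 -> active={job_C:*/9}
Op 4: unregister job_C -> active={}
Op 5: register job_C */17 -> active={job_C:*/17}
Op 6: register job_A */18 -> active={job_A:*/18, job_C:*/17}
Op 7: register job_B */17 -> active={job_A:*/18, job_B:*/17, job_C:*/17}
  job_A: interval 18, next fire after T=101 is 108
  job_B: interval 17, next fire after T=101 is 102
  job_C: interval 17, next fire after T=101 is 102
Earliest = 102, winner (lex tiebreak) = job_B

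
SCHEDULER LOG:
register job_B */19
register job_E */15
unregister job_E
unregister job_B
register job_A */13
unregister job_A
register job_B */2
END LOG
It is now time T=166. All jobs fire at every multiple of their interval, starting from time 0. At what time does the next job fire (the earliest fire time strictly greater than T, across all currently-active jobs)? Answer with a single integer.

Answer: 168

Derivation:
Op 1: register job_B */19 -> active={job_B:*/19}
Op 2: register job_E */15 -> active={job_B:*/19, job_E:*/15}
Op 3: unregister job_E -> active={job_B:*/19}
Op 4: unregister job_B -> active={}
Op 5: register job_A */13 -> active={job_A:*/13}
Op 6: unregister job_A -> active={}
Op 7: register job_B */2 -> active={job_B:*/2}
  job_B: interval 2, next fire after T=166 is 168
Earliest fire time = 168 (job job_B)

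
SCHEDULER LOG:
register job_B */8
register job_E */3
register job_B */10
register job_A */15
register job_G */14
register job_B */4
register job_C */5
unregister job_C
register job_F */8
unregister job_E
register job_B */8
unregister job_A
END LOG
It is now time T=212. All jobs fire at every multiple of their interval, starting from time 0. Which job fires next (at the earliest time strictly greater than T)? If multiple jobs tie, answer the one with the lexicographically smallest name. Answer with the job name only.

Answer: job_B

Derivation:
Op 1: register job_B */8 -> active={job_B:*/8}
Op 2: register job_E */3 -> active={job_B:*/8, job_E:*/3}
Op 3: register job_B */10 -> active={job_B:*/10, job_E:*/3}
Op 4: register job_A */15 -> active={job_A:*/15, job_B:*/10, job_E:*/3}
Op 5: register job_G */14 -> active={job_A:*/15, job_B:*/10, job_E:*/3, job_G:*/14}
Op 6: register job_B */4 -> active={job_A:*/15, job_B:*/4, job_E:*/3, job_G:*/14}
Op 7: register job_C */5 -> active={job_A:*/15, job_B:*/4, job_C:*/5, job_E:*/3, job_G:*/14}
Op 8: unregister job_C -> active={job_A:*/15, job_B:*/4, job_E:*/3, job_G:*/14}
Op 9: register job_F */8 -> active={job_A:*/15, job_B:*/4, job_E:*/3, job_F:*/8, job_G:*/14}
Op 10: unregister job_E -> active={job_A:*/15, job_B:*/4, job_F:*/8, job_G:*/14}
Op 11: register job_B */8 -> active={job_A:*/15, job_B:*/8, job_F:*/8, job_G:*/14}
Op 12: unregister job_A -> active={job_B:*/8, job_F:*/8, job_G:*/14}
  job_B: interval 8, next fire after T=212 is 216
  job_F: interval 8, next fire after T=212 is 216
  job_G: interval 14, next fire after T=212 is 224
Earliest = 216, winner (lex tiebreak) = job_B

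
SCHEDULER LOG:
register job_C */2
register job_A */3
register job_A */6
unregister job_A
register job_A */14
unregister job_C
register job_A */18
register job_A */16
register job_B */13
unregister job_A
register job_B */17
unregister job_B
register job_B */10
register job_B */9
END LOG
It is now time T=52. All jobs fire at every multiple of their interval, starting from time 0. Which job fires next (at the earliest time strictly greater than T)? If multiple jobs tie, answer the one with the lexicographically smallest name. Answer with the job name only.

Answer: job_B

Derivation:
Op 1: register job_C */2 -> active={job_C:*/2}
Op 2: register job_A */3 -> active={job_A:*/3, job_C:*/2}
Op 3: register job_A */6 -> active={job_A:*/6, job_C:*/2}
Op 4: unregister job_A -> active={job_C:*/2}
Op 5: register job_A */14 -> active={job_A:*/14, job_C:*/2}
Op 6: unregister job_C -> active={job_A:*/14}
Op 7: register job_A */18 -> active={job_A:*/18}
Op 8: register job_A */16 -> active={job_A:*/16}
Op 9: register job_B */13 -> active={job_A:*/16, job_B:*/13}
Op 10: unregister job_A -> active={job_B:*/13}
Op 11: register job_B */17 -> active={job_B:*/17}
Op 12: unregister job_B -> active={}
Op 13: register job_B */10 -> active={job_B:*/10}
Op 14: register job_B */9 -> active={job_B:*/9}
  job_B: interval 9, next fire after T=52 is 54
Earliest = 54, winner (lex tiebreak) = job_B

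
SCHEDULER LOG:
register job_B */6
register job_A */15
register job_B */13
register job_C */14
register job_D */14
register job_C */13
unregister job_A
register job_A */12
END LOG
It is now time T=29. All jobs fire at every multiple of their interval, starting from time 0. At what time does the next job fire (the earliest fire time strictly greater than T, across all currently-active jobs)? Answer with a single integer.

Answer: 36

Derivation:
Op 1: register job_B */6 -> active={job_B:*/6}
Op 2: register job_A */15 -> active={job_A:*/15, job_B:*/6}
Op 3: register job_B */13 -> active={job_A:*/15, job_B:*/13}
Op 4: register job_C */14 -> active={job_A:*/15, job_B:*/13, job_C:*/14}
Op 5: register job_D */14 -> active={job_A:*/15, job_B:*/13, job_C:*/14, job_D:*/14}
Op 6: register job_C */13 -> active={job_A:*/15, job_B:*/13, job_C:*/13, job_D:*/14}
Op 7: unregister job_A -> active={job_B:*/13, job_C:*/13, job_D:*/14}
Op 8: register job_A */12 -> active={job_A:*/12, job_B:*/13, job_C:*/13, job_D:*/14}
  job_A: interval 12, next fire after T=29 is 36
  job_B: interval 13, next fire after T=29 is 39
  job_C: interval 13, next fire after T=29 is 39
  job_D: interval 14, next fire after T=29 is 42
Earliest fire time = 36 (job job_A)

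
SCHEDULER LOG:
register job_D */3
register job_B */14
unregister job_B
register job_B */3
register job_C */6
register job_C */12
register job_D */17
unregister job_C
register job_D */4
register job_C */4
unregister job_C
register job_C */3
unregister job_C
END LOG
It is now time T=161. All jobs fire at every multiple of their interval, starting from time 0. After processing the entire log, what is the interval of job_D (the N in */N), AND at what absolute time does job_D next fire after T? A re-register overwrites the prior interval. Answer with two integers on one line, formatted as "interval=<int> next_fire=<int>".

Answer: interval=4 next_fire=164

Derivation:
Op 1: register job_D */3 -> active={job_D:*/3}
Op 2: register job_B */14 -> active={job_B:*/14, job_D:*/3}
Op 3: unregister job_B -> active={job_D:*/3}
Op 4: register job_B */3 -> active={job_B:*/3, job_D:*/3}
Op 5: register job_C */6 -> active={job_B:*/3, job_C:*/6, job_D:*/3}
Op 6: register job_C */12 -> active={job_B:*/3, job_C:*/12, job_D:*/3}
Op 7: register job_D */17 -> active={job_B:*/3, job_C:*/12, job_D:*/17}
Op 8: unregister job_C -> active={job_B:*/3, job_D:*/17}
Op 9: register job_D */4 -> active={job_B:*/3, job_D:*/4}
Op 10: register job_C */4 -> active={job_B:*/3, job_C:*/4, job_D:*/4}
Op 11: unregister job_C -> active={job_B:*/3, job_D:*/4}
Op 12: register job_C */3 -> active={job_B:*/3, job_C:*/3, job_D:*/4}
Op 13: unregister job_C -> active={job_B:*/3, job_D:*/4}
Final interval of job_D = 4
Next fire of job_D after T=161: (161//4+1)*4 = 164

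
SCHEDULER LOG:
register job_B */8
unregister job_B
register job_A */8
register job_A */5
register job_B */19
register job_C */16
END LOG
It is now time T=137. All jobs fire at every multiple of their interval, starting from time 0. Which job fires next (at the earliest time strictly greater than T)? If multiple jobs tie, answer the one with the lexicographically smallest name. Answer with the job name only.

Op 1: register job_B */8 -> active={job_B:*/8}
Op 2: unregister job_B -> active={}
Op 3: register job_A */8 -> active={job_A:*/8}
Op 4: register job_A */5 -> active={job_A:*/5}
Op 5: register job_B */19 -> active={job_A:*/5, job_B:*/19}
Op 6: register job_C */16 -> active={job_A:*/5, job_B:*/19, job_C:*/16}
  job_A: interval 5, next fire after T=137 is 140
  job_B: interval 19, next fire after T=137 is 152
  job_C: interval 16, next fire after T=137 is 144
Earliest = 140, winner (lex tiebreak) = job_A

Answer: job_A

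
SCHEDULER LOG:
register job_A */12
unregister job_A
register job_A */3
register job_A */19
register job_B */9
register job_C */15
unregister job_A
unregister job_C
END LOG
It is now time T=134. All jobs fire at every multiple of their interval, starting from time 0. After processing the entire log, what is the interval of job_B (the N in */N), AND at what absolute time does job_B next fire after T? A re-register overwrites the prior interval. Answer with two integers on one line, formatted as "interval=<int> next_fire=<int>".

Op 1: register job_A */12 -> active={job_A:*/12}
Op 2: unregister job_A -> active={}
Op 3: register job_A */3 -> active={job_A:*/3}
Op 4: register job_A */19 -> active={job_A:*/19}
Op 5: register job_B */9 -> active={job_A:*/19, job_B:*/9}
Op 6: register job_C */15 -> active={job_A:*/19, job_B:*/9, job_C:*/15}
Op 7: unregister job_A -> active={job_B:*/9, job_C:*/15}
Op 8: unregister job_C -> active={job_B:*/9}
Final interval of job_B = 9
Next fire of job_B after T=134: (134//9+1)*9 = 135

Answer: interval=9 next_fire=135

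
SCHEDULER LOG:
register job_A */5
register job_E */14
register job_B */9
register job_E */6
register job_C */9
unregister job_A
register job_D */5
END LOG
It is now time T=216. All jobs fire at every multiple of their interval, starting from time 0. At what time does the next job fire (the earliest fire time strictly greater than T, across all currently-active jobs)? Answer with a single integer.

Op 1: register job_A */5 -> active={job_A:*/5}
Op 2: register job_E */14 -> active={job_A:*/5, job_E:*/14}
Op 3: register job_B */9 -> active={job_A:*/5, job_B:*/9, job_E:*/14}
Op 4: register job_E */6 -> active={job_A:*/5, job_B:*/9, job_E:*/6}
Op 5: register job_C */9 -> active={job_A:*/5, job_B:*/9, job_C:*/9, job_E:*/6}
Op 6: unregister job_A -> active={job_B:*/9, job_C:*/9, job_E:*/6}
Op 7: register job_D */5 -> active={job_B:*/9, job_C:*/9, job_D:*/5, job_E:*/6}
  job_B: interval 9, next fire after T=216 is 225
  job_C: interval 9, next fire after T=216 is 225
  job_D: interval 5, next fire after T=216 is 220
  job_E: interval 6, next fire after T=216 is 222
Earliest fire time = 220 (job job_D)

Answer: 220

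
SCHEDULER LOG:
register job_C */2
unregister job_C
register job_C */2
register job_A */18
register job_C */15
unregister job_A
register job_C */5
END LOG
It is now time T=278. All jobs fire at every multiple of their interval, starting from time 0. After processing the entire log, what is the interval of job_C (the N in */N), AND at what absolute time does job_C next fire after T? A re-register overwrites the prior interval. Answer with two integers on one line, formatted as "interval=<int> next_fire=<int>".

Op 1: register job_C */2 -> active={job_C:*/2}
Op 2: unregister job_C -> active={}
Op 3: register job_C */2 -> active={job_C:*/2}
Op 4: register job_A */18 -> active={job_A:*/18, job_C:*/2}
Op 5: register job_C */15 -> active={job_A:*/18, job_C:*/15}
Op 6: unregister job_A -> active={job_C:*/15}
Op 7: register job_C */5 -> active={job_C:*/5}
Final interval of job_C = 5
Next fire of job_C after T=278: (278//5+1)*5 = 280

Answer: interval=5 next_fire=280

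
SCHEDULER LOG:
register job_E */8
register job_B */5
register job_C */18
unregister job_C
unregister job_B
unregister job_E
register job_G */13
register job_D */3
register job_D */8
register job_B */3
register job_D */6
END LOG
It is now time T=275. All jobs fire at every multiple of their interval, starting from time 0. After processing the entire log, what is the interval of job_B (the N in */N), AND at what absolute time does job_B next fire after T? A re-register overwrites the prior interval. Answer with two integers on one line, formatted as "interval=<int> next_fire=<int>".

Answer: interval=3 next_fire=276

Derivation:
Op 1: register job_E */8 -> active={job_E:*/8}
Op 2: register job_B */5 -> active={job_B:*/5, job_E:*/8}
Op 3: register job_C */18 -> active={job_B:*/5, job_C:*/18, job_E:*/8}
Op 4: unregister job_C -> active={job_B:*/5, job_E:*/8}
Op 5: unregister job_B -> active={job_E:*/8}
Op 6: unregister job_E -> active={}
Op 7: register job_G */13 -> active={job_G:*/13}
Op 8: register job_D */3 -> active={job_D:*/3, job_G:*/13}
Op 9: register job_D */8 -> active={job_D:*/8, job_G:*/13}
Op 10: register job_B */3 -> active={job_B:*/3, job_D:*/8, job_G:*/13}
Op 11: register job_D */6 -> active={job_B:*/3, job_D:*/6, job_G:*/13}
Final interval of job_B = 3
Next fire of job_B after T=275: (275//3+1)*3 = 276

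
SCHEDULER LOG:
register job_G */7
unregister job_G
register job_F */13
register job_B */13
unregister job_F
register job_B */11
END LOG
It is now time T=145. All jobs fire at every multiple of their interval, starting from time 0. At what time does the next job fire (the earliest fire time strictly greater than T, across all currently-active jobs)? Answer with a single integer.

Op 1: register job_G */7 -> active={job_G:*/7}
Op 2: unregister job_G -> active={}
Op 3: register job_F */13 -> active={job_F:*/13}
Op 4: register job_B */13 -> active={job_B:*/13, job_F:*/13}
Op 5: unregister job_F -> active={job_B:*/13}
Op 6: register job_B */11 -> active={job_B:*/11}
  job_B: interval 11, next fire after T=145 is 154
Earliest fire time = 154 (job job_B)

Answer: 154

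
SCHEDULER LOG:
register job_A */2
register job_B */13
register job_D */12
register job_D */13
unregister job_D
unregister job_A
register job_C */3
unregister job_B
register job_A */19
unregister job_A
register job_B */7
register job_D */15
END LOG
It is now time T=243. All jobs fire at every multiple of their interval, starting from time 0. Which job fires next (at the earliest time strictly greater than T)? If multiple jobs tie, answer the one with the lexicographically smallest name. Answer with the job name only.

Op 1: register job_A */2 -> active={job_A:*/2}
Op 2: register job_B */13 -> active={job_A:*/2, job_B:*/13}
Op 3: register job_D */12 -> active={job_A:*/2, job_B:*/13, job_D:*/12}
Op 4: register job_D */13 -> active={job_A:*/2, job_B:*/13, job_D:*/13}
Op 5: unregister job_D -> active={job_A:*/2, job_B:*/13}
Op 6: unregister job_A -> active={job_B:*/13}
Op 7: register job_C */3 -> active={job_B:*/13, job_C:*/3}
Op 8: unregister job_B -> active={job_C:*/3}
Op 9: register job_A */19 -> active={job_A:*/19, job_C:*/3}
Op 10: unregister job_A -> active={job_C:*/3}
Op 11: register job_B */7 -> active={job_B:*/7, job_C:*/3}
Op 12: register job_D */15 -> active={job_B:*/7, job_C:*/3, job_D:*/15}
  job_B: interval 7, next fire after T=243 is 245
  job_C: interval 3, next fire after T=243 is 246
  job_D: interval 15, next fire after T=243 is 255
Earliest = 245, winner (lex tiebreak) = job_B

Answer: job_B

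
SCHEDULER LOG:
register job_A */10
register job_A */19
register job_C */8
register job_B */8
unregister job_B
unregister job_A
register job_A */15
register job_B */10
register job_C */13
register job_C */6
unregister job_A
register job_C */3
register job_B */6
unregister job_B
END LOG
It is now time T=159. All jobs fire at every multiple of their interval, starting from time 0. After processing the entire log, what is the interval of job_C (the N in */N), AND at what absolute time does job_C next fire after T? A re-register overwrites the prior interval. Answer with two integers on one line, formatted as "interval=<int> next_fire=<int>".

Op 1: register job_A */10 -> active={job_A:*/10}
Op 2: register job_A */19 -> active={job_A:*/19}
Op 3: register job_C */8 -> active={job_A:*/19, job_C:*/8}
Op 4: register job_B */8 -> active={job_A:*/19, job_B:*/8, job_C:*/8}
Op 5: unregister job_B -> active={job_A:*/19, job_C:*/8}
Op 6: unregister job_A -> active={job_C:*/8}
Op 7: register job_A */15 -> active={job_A:*/15, job_C:*/8}
Op 8: register job_B */10 -> active={job_A:*/15, job_B:*/10, job_C:*/8}
Op 9: register job_C */13 -> active={job_A:*/15, job_B:*/10, job_C:*/13}
Op 10: register job_C */6 -> active={job_A:*/15, job_B:*/10, job_C:*/6}
Op 11: unregister job_A -> active={job_B:*/10, job_C:*/6}
Op 12: register job_C */3 -> active={job_B:*/10, job_C:*/3}
Op 13: register job_B */6 -> active={job_B:*/6, job_C:*/3}
Op 14: unregister job_B -> active={job_C:*/3}
Final interval of job_C = 3
Next fire of job_C after T=159: (159//3+1)*3 = 162

Answer: interval=3 next_fire=162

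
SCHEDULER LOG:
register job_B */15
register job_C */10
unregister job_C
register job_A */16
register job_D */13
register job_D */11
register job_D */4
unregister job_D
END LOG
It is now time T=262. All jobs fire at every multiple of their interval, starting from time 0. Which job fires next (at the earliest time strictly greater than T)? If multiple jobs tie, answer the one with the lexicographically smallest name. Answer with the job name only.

Op 1: register job_B */15 -> active={job_B:*/15}
Op 2: register job_C */10 -> active={job_B:*/15, job_C:*/10}
Op 3: unregister job_C -> active={job_B:*/15}
Op 4: register job_A */16 -> active={job_A:*/16, job_B:*/15}
Op 5: register job_D */13 -> active={job_A:*/16, job_B:*/15, job_D:*/13}
Op 6: register job_D */11 -> active={job_A:*/16, job_B:*/15, job_D:*/11}
Op 7: register job_D */4 -> active={job_A:*/16, job_B:*/15, job_D:*/4}
Op 8: unregister job_D -> active={job_A:*/16, job_B:*/15}
  job_A: interval 16, next fire after T=262 is 272
  job_B: interval 15, next fire after T=262 is 270
Earliest = 270, winner (lex tiebreak) = job_B

Answer: job_B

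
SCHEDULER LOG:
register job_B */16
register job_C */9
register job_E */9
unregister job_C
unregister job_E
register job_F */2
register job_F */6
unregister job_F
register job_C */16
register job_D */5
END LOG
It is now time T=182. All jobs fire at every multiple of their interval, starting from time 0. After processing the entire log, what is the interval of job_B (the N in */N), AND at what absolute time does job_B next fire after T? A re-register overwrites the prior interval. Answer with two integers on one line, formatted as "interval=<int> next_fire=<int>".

Op 1: register job_B */16 -> active={job_B:*/16}
Op 2: register job_C */9 -> active={job_B:*/16, job_C:*/9}
Op 3: register job_E */9 -> active={job_B:*/16, job_C:*/9, job_E:*/9}
Op 4: unregister job_C -> active={job_B:*/16, job_E:*/9}
Op 5: unregister job_E -> active={job_B:*/16}
Op 6: register job_F */2 -> active={job_B:*/16, job_F:*/2}
Op 7: register job_F */6 -> active={job_B:*/16, job_F:*/6}
Op 8: unregister job_F -> active={job_B:*/16}
Op 9: register job_C */16 -> active={job_B:*/16, job_C:*/16}
Op 10: register job_D */5 -> active={job_B:*/16, job_C:*/16, job_D:*/5}
Final interval of job_B = 16
Next fire of job_B after T=182: (182//16+1)*16 = 192

Answer: interval=16 next_fire=192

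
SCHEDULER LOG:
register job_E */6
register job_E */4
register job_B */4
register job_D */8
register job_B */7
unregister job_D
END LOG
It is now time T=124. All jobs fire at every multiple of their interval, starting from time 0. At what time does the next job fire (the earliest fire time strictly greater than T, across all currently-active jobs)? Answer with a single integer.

Op 1: register job_E */6 -> active={job_E:*/6}
Op 2: register job_E */4 -> active={job_E:*/4}
Op 3: register job_B */4 -> active={job_B:*/4, job_E:*/4}
Op 4: register job_D */8 -> active={job_B:*/4, job_D:*/8, job_E:*/4}
Op 5: register job_B */7 -> active={job_B:*/7, job_D:*/8, job_E:*/4}
Op 6: unregister job_D -> active={job_B:*/7, job_E:*/4}
  job_B: interval 7, next fire after T=124 is 126
  job_E: interval 4, next fire after T=124 is 128
Earliest fire time = 126 (job job_B)

Answer: 126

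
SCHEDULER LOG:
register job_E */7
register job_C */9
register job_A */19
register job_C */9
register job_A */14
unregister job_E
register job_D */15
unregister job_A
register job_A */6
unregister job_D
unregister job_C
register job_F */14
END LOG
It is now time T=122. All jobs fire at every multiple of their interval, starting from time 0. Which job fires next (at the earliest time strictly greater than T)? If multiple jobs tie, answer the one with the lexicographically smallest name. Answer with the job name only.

Answer: job_A

Derivation:
Op 1: register job_E */7 -> active={job_E:*/7}
Op 2: register job_C */9 -> active={job_C:*/9, job_E:*/7}
Op 3: register job_A */19 -> active={job_A:*/19, job_C:*/9, job_E:*/7}
Op 4: register job_C */9 -> active={job_A:*/19, job_C:*/9, job_E:*/7}
Op 5: register job_A */14 -> active={job_A:*/14, job_C:*/9, job_E:*/7}
Op 6: unregister job_E -> active={job_A:*/14, job_C:*/9}
Op 7: register job_D */15 -> active={job_A:*/14, job_C:*/9, job_D:*/15}
Op 8: unregister job_A -> active={job_C:*/9, job_D:*/15}
Op 9: register job_A */6 -> active={job_A:*/6, job_C:*/9, job_D:*/15}
Op 10: unregister job_D -> active={job_A:*/6, job_C:*/9}
Op 11: unregister job_C -> active={job_A:*/6}
Op 12: register job_F */14 -> active={job_A:*/6, job_F:*/14}
  job_A: interval 6, next fire after T=122 is 126
  job_F: interval 14, next fire after T=122 is 126
Earliest = 126, winner (lex tiebreak) = job_A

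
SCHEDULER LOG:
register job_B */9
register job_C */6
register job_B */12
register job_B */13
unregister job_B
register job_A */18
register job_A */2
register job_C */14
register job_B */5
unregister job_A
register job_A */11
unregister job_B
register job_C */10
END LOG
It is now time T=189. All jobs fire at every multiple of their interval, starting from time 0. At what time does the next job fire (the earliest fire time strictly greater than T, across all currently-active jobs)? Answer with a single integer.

Answer: 190

Derivation:
Op 1: register job_B */9 -> active={job_B:*/9}
Op 2: register job_C */6 -> active={job_B:*/9, job_C:*/6}
Op 3: register job_B */12 -> active={job_B:*/12, job_C:*/6}
Op 4: register job_B */13 -> active={job_B:*/13, job_C:*/6}
Op 5: unregister job_B -> active={job_C:*/6}
Op 6: register job_A */18 -> active={job_A:*/18, job_C:*/6}
Op 7: register job_A */2 -> active={job_A:*/2, job_C:*/6}
Op 8: register job_C */14 -> active={job_A:*/2, job_C:*/14}
Op 9: register job_B */5 -> active={job_A:*/2, job_B:*/5, job_C:*/14}
Op 10: unregister job_A -> active={job_B:*/5, job_C:*/14}
Op 11: register job_A */11 -> active={job_A:*/11, job_B:*/5, job_C:*/14}
Op 12: unregister job_B -> active={job_A:*/11, job_C:*/14}
Op 13: register job_C */10 -> active={job_A:*/11, job_C:*/10}
  job_A: interval 11, next fire after T=189 is 198
  job_C: interval 10, next fire after T=189 is 190
Earliest fire time = 190 (job job_C)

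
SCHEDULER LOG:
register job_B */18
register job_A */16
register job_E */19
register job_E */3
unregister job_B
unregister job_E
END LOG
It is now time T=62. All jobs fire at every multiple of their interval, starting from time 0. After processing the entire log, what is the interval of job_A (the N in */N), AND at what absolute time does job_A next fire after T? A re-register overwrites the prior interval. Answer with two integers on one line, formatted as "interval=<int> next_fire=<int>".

Op 1: register job_B */18 -> active={job_B:*/18}
Op 2: register job_A */16 -> active={job_A:*/16, job_B:*/18}
Op 3: register job_E */19 -> active={job_A:*/16, job_B:*/18, job_E:*/19}
Op 4: register job_E */3 -> active={job_A:*/16, job_B:*/18, job_E:*/3}
Op 5: unregister job_B -> active={job_A:*/16, job_E:*/3}
Op 6: unregister job_E -> active={job_A:*/16}
Final interval of job_A = 16
Next fire of job_A after T=62: (62//16+1)*16 = 64

Answer: interval=16 next_fire=64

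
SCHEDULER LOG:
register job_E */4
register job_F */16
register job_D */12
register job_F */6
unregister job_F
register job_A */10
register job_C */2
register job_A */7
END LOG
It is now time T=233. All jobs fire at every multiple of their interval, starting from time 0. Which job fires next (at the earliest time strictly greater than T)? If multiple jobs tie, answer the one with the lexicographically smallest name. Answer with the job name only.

Answer: job_C

Derivation:
Op 1: register job_E */4 -> active={job_E:*/4}
Op 2: register job_F */16 -> active={job_E:*/4, job_F:*/16}
Op 3: register job_D */12 -> active={job_D:*/12, job_E:*/4, job_F:*/16}
Op 4: register job_F */6 -> active={job_D:*/12, job_E:*/4, job_F:*/6}
Op 5: unregister job_F -> active={job_D:*/12, job_E:*/4}
Op 6: register job_A */10 -> active={job_A:*/10, job_D:*/12, job_E:*/4}
Op 7: register job_C */2 -> active={job_A:*/10, job_C:*/2, job_D:*/12, job_E:*/4}
Op 8: register job_A */7 -> active={job_A:*/7, job_C:*/2, job_D:*/12, job_E:*/4}
  job_A: interval 7, next fire after T=233 is 238
  job_C: interval 2, next fire after T=233 is 234
  job_D: interval 12, next fire after T=233 is 240
  job_E: interval 4, next fire after T=233 is 236
Earliest = 234, winner (lex tiebreak) = job_C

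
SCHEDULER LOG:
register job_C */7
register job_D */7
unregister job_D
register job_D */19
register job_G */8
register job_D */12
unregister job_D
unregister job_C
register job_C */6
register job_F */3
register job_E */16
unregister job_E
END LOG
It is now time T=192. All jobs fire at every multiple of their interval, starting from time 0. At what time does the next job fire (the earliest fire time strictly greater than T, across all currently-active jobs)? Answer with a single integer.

Op 1: register job_C */7 -> active={job_C:*/7}
Op 2: register job_D */7 -> active={job_C:*/7, job_D:*/7}
Op 3: unregister job_D -> active={job_C:*/7}
Op 4: register job_D */19 -> active={job_C:*/7, job_D:*/19}
Op 5: register job_G */8 -> active={job_C:*/7, job_D:*/19, job_G:*/8}
Op 6: register job_D */12 -> active={job_C:*/7, job_D:*/12, job_G:*/8}
Op 7: unregister job_D -> active={job_C:*/7, job_G:*/8}
Op 8: unregister job_C -> active={job_G:*/8}
Op 9: register job_C */6 -> active={job_C:*/6, job_G:*/8}
Op 10: register job_F */3 -> active={job_C:*/6, job_F:*/3, job_G:*/8}
Op 11: register job_E */16 -> active={job_C:*/6, job_E:*/16, job_F:*/3, job_G:*/8}
Op 12: unregister job_E -> active={job_C:*/6, job_F:*/3, job_G:*/8}
  job_C: interval 6, next fire after T=192 is 198
  job_F: interval 3, next fire after T=192 is 195
  job_G: interval 8, next fire after T=192 is 200
Earliest fire time = 195 (job job_F)

Answer: 195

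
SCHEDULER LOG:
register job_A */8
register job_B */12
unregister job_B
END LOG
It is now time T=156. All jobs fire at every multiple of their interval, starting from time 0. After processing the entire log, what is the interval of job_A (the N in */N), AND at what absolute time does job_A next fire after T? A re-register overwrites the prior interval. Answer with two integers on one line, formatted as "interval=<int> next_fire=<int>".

Answer: interval=8 next_fire=160

Derivation:
Op 1: register job_A */8 -> active={job_A:*/8}
Op 2: register job_B */12 -> active={job_A:*/8, job_B:*/12}
Op 3: unregister job_B -> active={job_A:*/8}
Final interval of job_A = 8
Next fire of job_A after T=156: (156//8+1)*8 = 160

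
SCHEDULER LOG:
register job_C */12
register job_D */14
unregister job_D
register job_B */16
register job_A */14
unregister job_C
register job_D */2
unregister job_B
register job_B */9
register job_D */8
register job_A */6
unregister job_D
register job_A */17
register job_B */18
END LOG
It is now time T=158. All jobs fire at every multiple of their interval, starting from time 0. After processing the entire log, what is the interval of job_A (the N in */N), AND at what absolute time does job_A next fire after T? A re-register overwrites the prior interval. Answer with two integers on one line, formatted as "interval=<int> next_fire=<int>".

Op 1: register job_C */12 -> active={job_C:*/12}
Op 2: register job_D */14 -> active={job_C:*/12, job_D:*/14}
Op 3: unregister job_D -> active={job_C:*/12}
Op 4: register job_B */16 -> active={job_B:*/16, job_C:*/12}
Op 5: register job_A */14 -> active={job_A:*/14, job_B:*/16, job_C:*/12}
Op 6: unregister job_C -> active={job_A:*/14, job_B:*/16}
Op 7: register job_D */2 -> active={job_A:*/14, job_B:*/16, job_D:*/2}
Op 8: unregister job_B -> active={job_A:*/14, job_D:*/2}
Op 9: register job_B */9 -> active={job_A:*/14, job_B:*/9, job_D:*/2}
Op 10: register job_D */8 -> active={job_A:*/14, job_B:*/9, job_D:*/8}
Op 11: register job_A */6 -> active={job_A:*/6, job_B:*/9, job_D:*/8}
Op 12: unregister job_D -> active={job_A:*/6, job_B:*/9}
Op 13: register job_A */17 -> active={job_A:*/17, job_B:*/9}
Op 14: register job_B */18 -> active={job_A:*/17, job_B:*/18}
Final interval of job_A = 17
Next fire of job_A after T=158: (158//17+1)*17 = 170

Answer: interval=17 next_fire=170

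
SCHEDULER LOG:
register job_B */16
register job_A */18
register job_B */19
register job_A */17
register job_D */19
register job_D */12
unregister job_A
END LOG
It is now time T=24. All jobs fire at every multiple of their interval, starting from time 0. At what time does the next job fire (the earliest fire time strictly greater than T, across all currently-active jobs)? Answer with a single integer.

Op 1: register job_B */16 -> active={job_B:*/16}
Op 2: register job_A */18 -> active={job_A:*/18, job_B:*/16}
Op 3: register job_B */19 -> active={job_A:*/18, job_B:*/19}
Op 4: register job_A */17 -> active={job_A:*/17, job_B:*/19}
Op 5: register job_D */19 -> active={job_A:*/17, job_B:*/19, job_D:*/19}
Op 6: register job_D */12 -> active={job_A:*/17, job_B:*/19, job_D:*/12}
Op 7: unregister job_A -> active={job_B:*/19, job_D:*/12}
  job_B: interval 19, next fire after T=24 is 38
  job_D: interval 12, next fire after T=24 is 36
Earliest fire time = 36 (job job_D)

Answer: 36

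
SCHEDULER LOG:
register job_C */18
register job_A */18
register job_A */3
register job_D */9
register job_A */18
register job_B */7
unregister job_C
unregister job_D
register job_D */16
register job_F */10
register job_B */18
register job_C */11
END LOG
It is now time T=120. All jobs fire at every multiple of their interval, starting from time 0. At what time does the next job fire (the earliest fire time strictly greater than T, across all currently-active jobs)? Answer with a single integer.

Answer: 121

Derivation:
Op 1: register job_C */18 -> active={job_C:*/18}
Op 2: register job_A */18 -> active={job_A:*/18, job_C:*/18}
Op 3: register job_A */3 -> active={job_A:*/3, job_C:*/18}
Op 4: register job_D */9 -> active={job_A:*/3, job_C:*/18, job_D:*/9}
Op 5: register job_A */18 -> active={job_A:*/18, job_C:*/18, job_D:*/9}
Op 6: register job_B */7 -> active={job_A:*/18, job_B:*/7, job_C:*/18, job_D:*/9}
Op 7: unregister job_C -> active={job_A:*/18, job_B:*/7, job_D:*/9}
Op 8: unregister job_D -> active={job_A:*/18, job_B:*/7}
Op 9: register job_D */16 -> active={job_A:*/18, job_B:*/7, job_D:*/16}
Op 10: register job_F */10 -> active={job_A:*/18, job_B:*/7, job_D:*/16, job_F:*/10}
Op 11: register job_B */18 -> active={job_A:*/18, job_B:*/18, job_D:*/16, job_F:*/10}
Op 12: register job_C */11 -> active={job_A:*/18, job_B:*/18, job_C:*/11, job_D:*/16, job_F:*/10}
  job_A: interval 18, next fire after T=120 is 126
  job_B: interval 18, next fire after T=120 is 126
  job_C: interval 11, next fire after T=120 is 121
  job_D: interval 16, next fire after T=120 is 128
  job_F: interval 10, next fire after T=120 is 130
Earliest fire time = 121 (job job_C)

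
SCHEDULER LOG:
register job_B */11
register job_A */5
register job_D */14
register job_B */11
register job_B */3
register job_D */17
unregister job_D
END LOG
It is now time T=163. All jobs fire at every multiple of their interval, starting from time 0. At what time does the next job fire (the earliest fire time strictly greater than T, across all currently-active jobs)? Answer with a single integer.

Answer: 165

Derivation:
Op 1: register job_B */11 -> active={job_B:*/11}
Op 2: register job_A */5 -> active={job_A:*/5, job_B:*/11}
Op 3: register job_D */14 -> active={job_A:*/5, job_B:*/11, job_D:*/14}
Op 4: register job_B */11 -> active={job_A:*/5, job_B:*/11, job_D:*/14}
Op 5: register job_B */3 -> active={job_A:*/5, job_B:*/3, job_D:*/14}
Op 6: register job_D */17 -> active={job_A:*/5, job_B:*/3, job_D:*/17}
Op 7: unregister job_D -> active={job_A:*/5, job_B:*/3}
  job_A: interval 5, next fire after T=163 is 165
  job_B: interval 3, next fire after T=163 is 165
Earliest fire time = 165 (job job_A)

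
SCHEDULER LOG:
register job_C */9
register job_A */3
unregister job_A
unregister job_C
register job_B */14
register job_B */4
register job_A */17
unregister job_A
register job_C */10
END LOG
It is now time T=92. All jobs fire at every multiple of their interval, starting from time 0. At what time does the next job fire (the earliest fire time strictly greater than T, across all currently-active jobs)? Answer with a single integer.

Answer: 96

Derivation:
Op 1: register job_C */9 -> active={job_C:*/9}
Op 2: register job_A */3 -> active={job_A:*/3, job_C:*/9}
Op 3: unregister job_A -> active={job_C:*/9}
Op 4: unregister job_C -> active={}
Op 5: register job_B */14 -> active={job_B:*/14}
Op 6: register job_B */4 -> active={job_B:*/4}
Op 7: register job_A */17 -> active={job_A:*/17, job_B:*/4}
Op 8: unregister job_A -> active={job_B:*/4}
Op 9: register job_C */10 -> active={job_B:*/4, job_C:*/10}
  job_B: interval 4, next fire after T=92 is 96
  job_C: interval 10, next fire after T=92 is 100
Earliest fire time = 96 (job job_B)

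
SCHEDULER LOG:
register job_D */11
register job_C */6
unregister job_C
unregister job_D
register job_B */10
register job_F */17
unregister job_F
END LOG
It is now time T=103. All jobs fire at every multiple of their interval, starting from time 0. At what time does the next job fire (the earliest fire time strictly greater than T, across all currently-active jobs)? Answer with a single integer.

Answer: 110

Derivation:
Op 1: register job_D */11 -> active={job_D:*/11}
Op 2: register job_C */6 -> active={job_C:*/6, job_D:*/11}
Op 3: unregister job_C -> active={job_D:*/11}
Op 4: unregister job_D -> active={}
Op 5: register job_B */10 -> active={job_B:*/10}
Op 6: register job_F */17 -> active={job_B:*/10, job_F:*/17}
Op 7: unregister job_F -> active={job_B:*/10}
  job_B: interval 10, next fire after T=103 is 110
Earliest fire time = 110 (job job_B)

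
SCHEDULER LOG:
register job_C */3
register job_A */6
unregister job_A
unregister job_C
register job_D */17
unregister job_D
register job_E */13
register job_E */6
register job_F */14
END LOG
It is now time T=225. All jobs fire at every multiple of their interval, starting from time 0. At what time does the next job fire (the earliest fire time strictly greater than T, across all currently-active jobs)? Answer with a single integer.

Op 1: register job_C */3 -> active={job_C:*/3}
Op 2: register job_A */6 -> active={job_A:*/6, job_C:*/3}
Op 3: unregister job_A -> active={job_C:*/3}
Op 4: unregister job_C -> active={}
Op 5: register job_D */17 -> active={job_D:*/17}
Op 6: unregister job_D -> active={}
Op 7: register job_E */13 -> active={job_E:*/13}
Op 8: register job_E */6 -> active={job_E:*/6}
Op 9: register job_F */14 -> active={job_E:*/6, job_F:*/14}
  job_E: interval 6, next fire after T=225 is 228
  job_F: interval 14, next fire after T=225 is 238
Earliest fire time = 228 (job job_E)

Answer: 228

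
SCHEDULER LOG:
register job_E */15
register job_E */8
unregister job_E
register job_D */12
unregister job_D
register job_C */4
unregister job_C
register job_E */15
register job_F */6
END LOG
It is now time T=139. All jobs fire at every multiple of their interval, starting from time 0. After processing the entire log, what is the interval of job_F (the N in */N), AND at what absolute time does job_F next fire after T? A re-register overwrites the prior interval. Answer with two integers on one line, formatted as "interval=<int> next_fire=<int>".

Op 1: register job_E */15 -> active={job_E:*/15}
Op 2: register job_E */8 -> active={job_E:*/8}
Op 3: unregister job_E -> active={}
Op 4: register job_D */12 -> active={job_D:*/12}
Op 5: unregister job_D -> active={}
Op 6: register job_C */4 -> active={job_C:*/4}
Op 7: unregister job_C -> active={}
Op 8: register job_E */15 -> active={job_E:*/15}
Op 9: register job_F */6 -> active={job_E:*/15, job_F:*/6}
Final interval of job_F = 6
Next fire of job_F after T=139: (139//6+1)*6 = 144

Answer: interval=6 next_fire=144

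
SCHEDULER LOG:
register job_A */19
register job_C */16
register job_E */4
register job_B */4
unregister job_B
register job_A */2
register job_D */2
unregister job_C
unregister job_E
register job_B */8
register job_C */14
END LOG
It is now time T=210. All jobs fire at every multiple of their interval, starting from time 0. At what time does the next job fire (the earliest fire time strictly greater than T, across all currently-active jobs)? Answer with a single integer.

Op 1: register job_A */19 -> active={job_A:*/19}
Op 2: register job_C */16 -> active={job_A:*/19, job_C:*/16}
Op 3: register job_E */4 -> active={job_A:*/19, job_C:*/16, job_E:*/4}
Op 4: register job_B */4 -> active={job_A:*/19, job_B:*/4, job_C:*/16, job_E:*/4}
Op 5: unregister job_B -> active={job_A:*/19, job_C:*/16, job_E:*/4}
Op 6: register job_A */2 -> active={job_A:*/2, job_C:*/16, job_E:*/4}
Op 7: register job_D */2 -> active={job_A:*/2, job_C:*/16, job_D:*/2, job_E:*/4}
Op 8: unregister job_C -> active={job_A:*/2, job_D:*/2, job_E:*/4}
Op 9: unregister job_E -> active={job_A:*/2, job_D:*/2}
Op 10: register job_B */8 -> active={job_A:*/2, job_B:*/8, job_D:*/2}
Op 11: register job_C */14 -> active={job_A:*/2, job_B:*/8, job_C:*/14, job_D:*/2}
  job_A: interval 2, next fire after T=210 is 212
  job_B: interval 8, next fire after T=210 is 216
  job_C: interval 14, next fire after T=210 is 224
  job_D: interval 2, next fire after T=210 is 212
Earliest fire time = 212 (job job_A)

Answer: 212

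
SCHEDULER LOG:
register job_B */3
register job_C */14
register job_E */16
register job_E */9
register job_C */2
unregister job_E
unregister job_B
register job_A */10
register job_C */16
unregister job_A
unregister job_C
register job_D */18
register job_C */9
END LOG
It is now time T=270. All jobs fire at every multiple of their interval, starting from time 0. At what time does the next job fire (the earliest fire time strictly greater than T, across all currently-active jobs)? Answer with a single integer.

Op 1: register job_B */3 -> active={job_B:*/3}
Op 2: register job_C */14 -> active={job_B:*/3, job_C:*/14}
Op 3: register job_E */16 -> active={job_B:*/3, job_C:*/14, job_E:*/16}
Op 4: register job_E */9 -> active={job_B:*/3, job_C:*/14, job_E:*/9}
Op 5: register job_C */2 -> active={job_B:*/3, job_C:*/2, job_E:*/9}
Op 6: unregister job_E -> active={job_B:*/3, job_C:*/2}
Op 7: unregister job_B -> active={job_C:*/2}
Op 8: register job_A */10 -> active={job_A:*/10, job_C:*/2}
Op 9: register job_C */16 -> active={job_A:*/10, job_C:*/16}
Op 10: unregister job_A -> active={job_C:*/16}
Op 11: unregister job_C -> active={}
Op 12: register job_D */18 -> active={job_D:*/18}
Op 13: register job_C */9 -> active={job_C:*/9, job_D:*/18}
  job_C: interval 9, next fire after T=270 is 279
  job_D: interval 18, next fire after T=270 is 288
Earliest fire time = 279 (job job_C)

Answer: 279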